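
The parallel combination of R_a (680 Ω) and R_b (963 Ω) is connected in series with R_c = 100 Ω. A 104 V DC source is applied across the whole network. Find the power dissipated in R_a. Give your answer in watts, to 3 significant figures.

10.2 W

Reduce the parallel combination to a single R_p; the circuit then becomes R_p in series with the remaining resistor.
R_p = (680×963)/(680+963) = 398.6 Ω
R_total = R_p + 100 = 398.6 + 100 = 498.6 Ω
I = V / R_total = 104 / 498.6 = 0.2086 A
Voltage across the parallel pair: V_p = I × R_p = 0.2086 × 398.6 = 83.14 V
R_a sits across V_p; its power is V_p²/R.
P_R_a = (83.14)² / 680 = 10.17 W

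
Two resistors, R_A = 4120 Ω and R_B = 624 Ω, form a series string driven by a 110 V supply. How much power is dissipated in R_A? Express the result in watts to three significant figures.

The current is common to all series resistors; compute it, then apply P = I²R for the target.
R_total = 4120 + 624 = 4744 Ω
I = V / R_total = 110 / 4744 = 0.02319 A
P_R_A = I² × R_A = (0.02319)² × 4120 = 2.215 W

2.22 W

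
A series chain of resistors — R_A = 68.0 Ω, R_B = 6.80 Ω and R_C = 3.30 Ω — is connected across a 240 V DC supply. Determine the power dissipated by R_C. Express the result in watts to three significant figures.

Since the resistors are in series they all carry the loop current I = V/R_total; the power in any one is I²R.
R_total = 68.0 + 6.80 + 3.30 = 78.10 Ω
I = V / R_total = 240 / 78.10 = 3.073 A
P_R_C = I² × R_C = (3.073)² × 3.30 = 31.16 W

31.2 W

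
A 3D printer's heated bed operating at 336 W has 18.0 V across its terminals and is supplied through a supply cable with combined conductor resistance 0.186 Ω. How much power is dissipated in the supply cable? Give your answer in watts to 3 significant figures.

The supply cable and load are in series, so the same current flows in both; the loss is I²R_line.
I = P / V = 336 / 18.0 = 18.67 A through the supply cable.
P_line = I² R_line = (18.67)² × 0.186 = 64.81 W

64.8 W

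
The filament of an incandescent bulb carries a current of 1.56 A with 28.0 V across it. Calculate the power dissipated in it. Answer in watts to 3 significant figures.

Since both terminal voltage and current are stated, P = V I gives the power in one step.
P = 28.0 V × 1.560 A = 43.68 W

43.7 W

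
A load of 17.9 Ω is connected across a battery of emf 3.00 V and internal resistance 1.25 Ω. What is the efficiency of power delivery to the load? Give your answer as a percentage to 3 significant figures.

Both r and R carry the same current, so the power split is just the resistance split: η = R/(R+r).
η = R / (R + r) = 17.9 / (17.9 + 1.25) = 0.9347

93.5 %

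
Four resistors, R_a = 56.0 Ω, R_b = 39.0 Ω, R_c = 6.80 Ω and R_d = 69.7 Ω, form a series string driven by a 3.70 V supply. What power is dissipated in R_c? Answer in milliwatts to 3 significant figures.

Every series element carries the same I. Get I from the total resistance, then P = I² × R_c.
R_total = 56.0 + 39.0 + 6.80 + 69.7 = 171.5 Ω
I = V / R_total = 3.70 / 171.5 = 0.02157 A
P_R_c = I² × R_c = (0.02157)² × 6.80 = 0.003165 W

3.17 mW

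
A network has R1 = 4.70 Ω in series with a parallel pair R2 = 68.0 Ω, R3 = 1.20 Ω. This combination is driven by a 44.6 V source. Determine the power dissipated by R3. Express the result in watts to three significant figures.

Reduce the parallel pair to R_p first; the network is then a simple series string.
R_p = (68.0×1.20)/(68.0+1.20) = 1.179 Ω
R_total = 4.70 + 1.179 = 5.879 Ω
I = V / R_total = 44.6 / 5.879 = 7.586 A
Voltage across the parallel pair: V_p = I × R_p = 7.586 × 1.179 = 8.945 V
R3 is across V_p, so use P = V²/R for that branch.
P_R3 = (8.945)² / 1.20 = 66.68 W

66.7 W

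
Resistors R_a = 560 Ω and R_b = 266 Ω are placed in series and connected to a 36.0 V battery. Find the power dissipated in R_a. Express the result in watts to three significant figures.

1.06 W

The current is common to all series resistors; compute it, then apply P = I²R for the target.
R_total = 560 + 266 = 826.0 Ω
I = V / R_total = 36.0 / 826.0 = 0.04358 A
P_R_a = I² × R_a = (0.04358)² × 560 = 1.064 W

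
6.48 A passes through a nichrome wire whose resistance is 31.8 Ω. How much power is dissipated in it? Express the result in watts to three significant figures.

1340 W

Knowing I and R, the power is just I²R — no need to find V first.
P = (6.480 A)² × 31.8 Ω = 1335 W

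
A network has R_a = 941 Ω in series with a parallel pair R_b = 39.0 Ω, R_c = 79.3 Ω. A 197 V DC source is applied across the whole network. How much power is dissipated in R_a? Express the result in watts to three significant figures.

39.0 W

Replace R_b and R_c with their parallel equivalent so the circuit becomes R_a in series with R_p.
R_p = (39.0×79.3)/(39.0+79.3) = 26.14 Ω
R_total = 941 + 26.14 = 967.1 Ω
I = V / R_total = 197 / 967.1 = 0.2037 A
All the current flows through R_a; use P = I²R.
P_R_a = (0.2037)² × 941 = 39.04 W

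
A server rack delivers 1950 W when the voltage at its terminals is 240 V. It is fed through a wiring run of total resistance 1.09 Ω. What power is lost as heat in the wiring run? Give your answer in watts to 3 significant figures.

72.0 W

Only the current and the line resistance are needed for the I²R loss.
I = P / V = 1950 / 240 = 8.125 A through the wiring run.
P_line = I² R_line = (8.125)² × 1.09 = 71.96 W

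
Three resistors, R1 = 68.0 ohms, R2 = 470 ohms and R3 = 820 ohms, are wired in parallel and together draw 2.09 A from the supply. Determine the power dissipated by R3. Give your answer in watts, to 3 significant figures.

Parallel branches share V, not I — compute V via R_eq, then use V²/R for the target branch.
1/R_eq = 1/68.0 + 1/470 + 1/820 ⇒ R_eq = 55.39 Ω
V = I_total × R_eq = 2.090 × 55.39 = 115.8 V
P_R3 = V² / R3 = (115.8)² / 820 = 16.34 W

16.3 W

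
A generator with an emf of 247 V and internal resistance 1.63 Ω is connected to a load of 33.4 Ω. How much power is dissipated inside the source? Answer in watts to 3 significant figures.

The source's internal resistance is just another series element carrying I; its dissipation is I²r.
I = ε / (r + R) = 247 / (1.63 + 33.4) = 7.051 A
P_int = I² r = (7.051)² × 1.63 = 81.04 W

81.0 W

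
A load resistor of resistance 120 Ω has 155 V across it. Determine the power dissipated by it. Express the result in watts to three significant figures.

200 W

We know the drop across the element and its resistance — P = V²/R, one step.
P = (155 V)² / 120 Ω = 200.2 W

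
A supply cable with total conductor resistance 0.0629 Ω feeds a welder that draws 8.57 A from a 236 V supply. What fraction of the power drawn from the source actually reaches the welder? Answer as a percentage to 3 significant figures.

The supply cable carries the full 8.57 A.
P_line = I² R_line = (8.570)² × 0.0629 = 4.620 W
P_source = V I = 236 × 8.570 = 2023 W; P_load = 2018 W
η = P_load / P_source = 2018 / 2023 = 0.9977

99.8 %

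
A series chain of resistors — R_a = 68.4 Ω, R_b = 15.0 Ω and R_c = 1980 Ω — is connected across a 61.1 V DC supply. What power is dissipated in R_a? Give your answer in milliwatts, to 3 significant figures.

60.0 mW

Since the resistors are in series they all carry the loop current I = V/R_total; the power in any one is I²R.
R_total = 68.4 + 15.0 + 1980 = 2063 Ω
I = V / R_total = 61.1 / 2063 = 0.02961 A
P_R_a = I² × R_a = (0.02961)² × 68.4 = 0.05998 W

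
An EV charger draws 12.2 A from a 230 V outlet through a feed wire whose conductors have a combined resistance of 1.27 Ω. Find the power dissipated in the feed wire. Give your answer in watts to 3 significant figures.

189 W

The feed wire is a series resistance carrying the load current; its dissipation is I²R_line.
The feed wire carries the full 12.2 A.
P_line = I² R_line = (12.20)² × 1.27 = 189.0 W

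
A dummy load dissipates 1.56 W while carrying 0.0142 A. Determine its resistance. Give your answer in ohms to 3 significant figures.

From P = V I = I²R = V²/R, with the two given quantities we get R = P / I².
R = 1.56 / (0.01420)² = 7737 Ω

7740 Ω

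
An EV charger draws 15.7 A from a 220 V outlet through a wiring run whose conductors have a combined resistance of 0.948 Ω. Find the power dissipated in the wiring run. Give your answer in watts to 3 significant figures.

The wiring run and load are in series, so the same current flows in both; the loss is I²R_line.
The wiring run carries the full 15.7 A.
P_line = I² R_line = (15.70)² × 0.948 = 233.7 W

234 W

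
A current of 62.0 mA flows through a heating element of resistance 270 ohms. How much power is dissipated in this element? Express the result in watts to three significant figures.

1.04 W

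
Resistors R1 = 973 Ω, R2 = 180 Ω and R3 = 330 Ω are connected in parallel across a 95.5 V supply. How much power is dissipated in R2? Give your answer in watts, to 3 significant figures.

Each parallel branch sees the full supply voltage, so P = V²/R applies directly to the target branch.
P_R2 = V² / R2 = (95.5)² / 180 Ω = 50.67 W

50.7 W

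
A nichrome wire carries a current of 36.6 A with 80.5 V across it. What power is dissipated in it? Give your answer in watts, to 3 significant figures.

Since both terminal voltage and current are stated, P = V I gives the power in one step.
P = 80.5 V × 36.60 A = 2946 W

2950 W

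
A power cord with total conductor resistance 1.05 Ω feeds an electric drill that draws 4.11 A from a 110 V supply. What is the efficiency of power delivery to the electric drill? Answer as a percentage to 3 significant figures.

96.1 %

The power cord carries the full 4.11 A.
P_line = I² R_line = (4.110)² × 1.05 = 17.74 W
P_source = V I = 110 × 4.110 = 452.1 W; P_load = 434.4 W
η = P_load / P_source = 434.4 / 452.1 = 0.9608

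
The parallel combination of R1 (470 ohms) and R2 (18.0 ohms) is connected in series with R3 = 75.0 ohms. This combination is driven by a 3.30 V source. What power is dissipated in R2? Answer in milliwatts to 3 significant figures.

21.3 mW

First find R_p for the parallel pair, then treat R_p + R3 as a series loop.
R_p = (470×18.0)/(470+18.0) = 17.34 Ω
R_total = R_p + 75.0 = 17.34 + 75.0 = 92.34 Ω
I = V / R_total = 3.30 / 92.34 = 0.03574 A
Voltage across the parallel pair: V_p = I × R_p = 0.03574 × 17.34 = 0.6196 V
R2 sits across V_p; its power is V_p²/R.
P_R2 = (0.6196)² / 18.0 = 0.02133 W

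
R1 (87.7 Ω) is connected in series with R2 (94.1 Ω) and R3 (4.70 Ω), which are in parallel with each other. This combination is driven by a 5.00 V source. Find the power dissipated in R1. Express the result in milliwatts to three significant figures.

258 mW

Reduce the parallel pair to R_p first; the network is then a simple series string.
R_p = (94.1×4.70)/(94.1+4.70) = 4.476 Ω
R_total = 87.7 + 4.476 = 92.18 Ω
I = V / R_total = 5.00 / 92.18 = 0.05424 A
The full supply current passes through R1: P = I²R.
P_R1 = (0.05424)² × 87.7 = 0.2580 W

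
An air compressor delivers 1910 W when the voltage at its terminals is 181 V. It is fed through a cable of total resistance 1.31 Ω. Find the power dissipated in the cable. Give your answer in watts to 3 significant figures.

146 W

Only the current and the line resistance are needed for the I²R loss.
I = P / V = 1910 / 181 = 10.55 A through the cable.
P_line = I² R_line = (10.55)² × 1.31 = 145.9 W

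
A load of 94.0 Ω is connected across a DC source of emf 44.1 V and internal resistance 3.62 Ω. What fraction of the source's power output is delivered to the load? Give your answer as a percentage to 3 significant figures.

The source delivers εI, of which I²R reaches the load and I²r is lost; since I is common, η = R/(R+r).
η = R / (R + r) = 94.0 / (94.0 + 3.62) = 0.9629

96.3 %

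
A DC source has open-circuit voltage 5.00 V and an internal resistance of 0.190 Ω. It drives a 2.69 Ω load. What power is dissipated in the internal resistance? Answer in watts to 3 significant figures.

r is in series with the load, so it carries the full circuit current — the loss in it is I²r.
I = ε / (r + R) = 5.00 / (0.190 + 2.69) = 1.736 A
P_int = I² r = (1.736)² × 0.190 = 0.5727 W

0.573 W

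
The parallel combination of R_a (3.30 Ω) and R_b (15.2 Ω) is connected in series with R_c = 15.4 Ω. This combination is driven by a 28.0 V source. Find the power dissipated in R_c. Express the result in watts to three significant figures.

Combine R_a and R_b into their parallel equivalent first, reducing the network to two series resistors.
R_p = (3.30×15.2)/(3.30+15.2) = 2.711 Ω
R_total = R_p + 15.4 = 2.711 + 15.4 = 18.11 Ω
I = V / R_total = 28.0 / 18.11 = 1.546 A
R_c is the series element, so its power is I²R.
P_R_c = (1.546)² × 15.4 = 36.81 W

36.8 W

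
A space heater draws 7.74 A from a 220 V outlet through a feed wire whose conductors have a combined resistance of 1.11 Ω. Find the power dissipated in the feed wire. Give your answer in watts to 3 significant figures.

66.5 W

Line loss is just I²R for the cable — we know both I and R_line directly.
The feed wire carries the full 7.74 A.
P_line = I² R_line = (7.740)² × 1.11 = 66.50 W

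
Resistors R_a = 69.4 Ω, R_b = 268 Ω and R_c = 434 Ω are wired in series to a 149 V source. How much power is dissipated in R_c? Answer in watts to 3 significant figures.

Every series element carries the same I. Get I from the total resistance, then P = I² × R_c.
R_total = 69.4 + 268 + 434 = 771.4 Ω
I = V / R_total = 149 / 771.4 = 0.1932 A
P_R_c = I² × R_c = (0.1932)² × 434 = 16.19 W

16.2 W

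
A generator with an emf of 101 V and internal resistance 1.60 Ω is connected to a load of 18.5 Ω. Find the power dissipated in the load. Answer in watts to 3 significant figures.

Find the circuit current first, then P = I²R for the load (series elements share I).
I = ε / (r + R) = 101 / (1.60 + 18.5) = 5.025 A
P_load = I² R = (5.025)² × 18.5 = 467.1 W

467 W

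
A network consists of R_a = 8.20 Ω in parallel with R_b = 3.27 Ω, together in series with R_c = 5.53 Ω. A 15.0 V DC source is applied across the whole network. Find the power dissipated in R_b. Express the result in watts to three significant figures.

Reduce the parallel combination to a single R_p; the circuit then becomes R_p in series with the remaining resistor.
R_p = (8.20×3.27)/(8.20+3.27) = 2.338 Ω
R_total = R_p + 5.53 = 2.338 + 5.53 = 7.868 Ω
I = V / R_total = 15.0 / 7.868 = 1.907 A
Voltage across the parallel pair: V_p = I × R_p = 1.907 × 2.338 = 4.457 V
R_b has V_p across it, so P = V_p²/R_b.
P_R_b = (4.457)² / 3.27 = 6.075 W

6.07 W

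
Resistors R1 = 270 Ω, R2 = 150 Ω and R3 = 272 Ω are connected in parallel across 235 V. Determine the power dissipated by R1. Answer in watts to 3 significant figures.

Every branch has 235 V across it, so for R1 the power is simply V²/R.
P_R1 = V² / R1 = (235)² / 270 Ω = 204.5 W

205 W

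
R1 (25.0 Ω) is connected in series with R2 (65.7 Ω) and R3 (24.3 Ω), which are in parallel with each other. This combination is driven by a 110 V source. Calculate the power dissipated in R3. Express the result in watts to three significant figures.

85.8 W

Collapse R2‖R3 to a single equivalent, reducing the network to two series elements.
R_p = (65.7×24.3)/(65.7+24.3) = 17.74 Ω
R_total = 25.0 + 17.74 = 42.74 Ω
I = V / R_total = 110 / 42.74 = 2.574 A
Voltage across the parallel pair: V_p = I × R_p = 2.574 × 17.74 = 45.66 V
R3 is across V_p, so use P = V²/R for that branch.
P_R3 = (45.66)² / 24.3 = 85.78 W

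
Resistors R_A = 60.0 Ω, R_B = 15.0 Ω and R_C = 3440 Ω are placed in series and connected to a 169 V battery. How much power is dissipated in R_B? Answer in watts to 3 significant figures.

0.0347 W

Every series element carries the same I. Get I from the total resistance, then P = I² × R_B.
R_total = 60.0 + 15.0 + 3440 = 3515 Ω
I = V / R_total = 169 / 3515 = 0.04808 A
P_R_B = I² × R_B = (0.04808)² × 15.0 = 0.03467 W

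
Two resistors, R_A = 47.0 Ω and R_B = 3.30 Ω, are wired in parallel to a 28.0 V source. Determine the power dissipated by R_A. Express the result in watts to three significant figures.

16.7 W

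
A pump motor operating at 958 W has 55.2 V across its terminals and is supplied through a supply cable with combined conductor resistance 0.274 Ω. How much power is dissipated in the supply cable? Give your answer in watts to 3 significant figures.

The supply cable is a series resistance carrying the load current; its dissipation is I²R_line.
I = P / V = 958 / 55.2 = 17.36 A through the supply cable.
P_line = I² R_line = (17.36)² × 0.274 = 82.53 W

82.5 W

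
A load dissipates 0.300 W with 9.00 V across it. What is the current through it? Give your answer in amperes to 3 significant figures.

0.0333 A

Rearranging the power relation for the two known quantities gives I = P / V.
I = 0.300 / 9.00 = 0.03333 A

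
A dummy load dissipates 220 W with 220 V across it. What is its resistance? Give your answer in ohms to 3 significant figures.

Rearranging the power relation for the two known quantities gives R = V² / P.
R = (220)² / 220 = 220.0 Ω

220 Ω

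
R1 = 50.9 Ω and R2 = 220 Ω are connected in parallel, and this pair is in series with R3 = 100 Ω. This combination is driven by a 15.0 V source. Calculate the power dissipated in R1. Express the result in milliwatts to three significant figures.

First find R_p for the parallel pair, then treat R_p + R3 as a series loop.
R_p = (50.9×220)/(50.9+220) = 41.34 Ω
R_total = R_p + 100 = 41.34 + 100 = 141.3 Ω
I = V / R_total = 15.0 / 141.3 = 0.1061 A
Voltage across the parallel pair: V_p = I × R_p = 0.1061 × 41.34 = 4.387 V
R1 has V_p across it, so P = V_p²/R1.
P_R1 = (4.387)² / 50.9 = 0.3781 W

378 mW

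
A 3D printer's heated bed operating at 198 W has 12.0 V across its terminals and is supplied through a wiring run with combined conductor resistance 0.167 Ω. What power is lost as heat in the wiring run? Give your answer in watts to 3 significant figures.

45.5 W

The wiring run and load are in series, so the same current flows in both; the loss is I²R_line.
I = P / V = 198 / 12.0 = 16.50 A through the wiring run.
P_line = I² R_line = (16.50)² × 0.167 = 45.47 W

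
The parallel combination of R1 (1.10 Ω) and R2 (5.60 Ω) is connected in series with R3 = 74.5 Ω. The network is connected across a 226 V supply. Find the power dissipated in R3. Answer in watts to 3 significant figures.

First find R_p for the parallel pair, then treat R_p + R3 as a series loop.
R_p = (1.10×5.60)/(1.10+5.60) = 0.9194 Ω
R_total = R_p + 74.5 = 0.9194 + 74.5 = 75.42 Ω
I = V / R_total = 226 / 75.42 = 2.997 A
R3 carries the full series current, so P = I²R.
P_R3 = (2.997)² × 74.5 = 669.0 W

669 W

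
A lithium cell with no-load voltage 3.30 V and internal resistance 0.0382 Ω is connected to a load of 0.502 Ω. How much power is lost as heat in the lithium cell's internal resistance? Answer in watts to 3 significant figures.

The internal resistance carries the same current as the load; P_int = I²r.
I = ε / (r + R) = 3.30 / (0.0382 + 0.502) = 6.109 A
P_int = I² r = (6.109)² × 0.0382 = 1.426 W

1.43 W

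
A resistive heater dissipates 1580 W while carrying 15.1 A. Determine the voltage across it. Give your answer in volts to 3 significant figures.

Rearranging the power relation for the two known quantities gives V = P / I.
V = 1580 / 15.10 = 104.6 V

105 V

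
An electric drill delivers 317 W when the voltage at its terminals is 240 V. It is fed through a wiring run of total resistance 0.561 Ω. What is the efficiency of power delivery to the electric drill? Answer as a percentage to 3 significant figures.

I = P / V = 317 / 240 = 1.321 A through the wiring run.
P_line = I² R_line = (1.321)² × 0.561 = 0.9787 W
P_source = P_load + P_line = 317.0 + 0.9787 = 318.0 W
η = P_load / P_source = 317.0 / 318.0 = 0.9969

99.7 %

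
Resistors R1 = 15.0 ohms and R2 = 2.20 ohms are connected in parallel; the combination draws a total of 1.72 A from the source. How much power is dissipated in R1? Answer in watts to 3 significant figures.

0.726 W

We need the common branch voltage; get it from I_total × R_eq, then P = V²/R for the branch.
1/R_eq = 1/15.0 + 1/2.20 ⇒ R_eq = 1.919 Ω
V = I_total × R_eq = 1.720 × 1.919 = 3.300 V
P_R1 = V² / R1 = (3.300)² / 15.0 = 0.7260 W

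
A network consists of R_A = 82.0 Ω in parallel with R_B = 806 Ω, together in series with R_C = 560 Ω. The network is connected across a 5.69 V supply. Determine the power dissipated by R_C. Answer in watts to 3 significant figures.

Reduce the parallel combination to a single R_p; the circuit then becomes R_p in series with the remaining resistor.
R_p = (82.0×806)/(82.0+806) = 74.43 Ω
R_total = R_p + 560 = 74.43 + 560 = 634.4 Ω
I = V / R_total = 5.69 / 634.4 = 0.008969 A
R_C carries the full series current, so P = I²R.
P_R_C = (0.008969)² × 560 = 0.04505 W

0.0450 W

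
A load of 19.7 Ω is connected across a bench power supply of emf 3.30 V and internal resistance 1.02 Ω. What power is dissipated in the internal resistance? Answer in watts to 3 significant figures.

0.0259 W

The internal resistance carries the same current as the load; P_int = I²r.
I = ε / (r + R) = 3.30 / (1.02 + 19.7) = 0.1593 A
P_int = I² r = (0.1593)² × 1.02 = 0.02587 W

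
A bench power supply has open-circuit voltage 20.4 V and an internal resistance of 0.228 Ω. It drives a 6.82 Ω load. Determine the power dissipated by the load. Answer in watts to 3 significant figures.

57.1 W

Load and internal resistance form a series loop — compute the loop current, then the load power via I²R.
I = ε / (r + R) = 20.4 / (0.228 + 6.82) = 2.894 A
P_load = I² R = (2.894)² × 6.82 = 57.14 W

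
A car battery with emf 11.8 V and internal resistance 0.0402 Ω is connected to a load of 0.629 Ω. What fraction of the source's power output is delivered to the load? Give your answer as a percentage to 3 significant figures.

94.0 %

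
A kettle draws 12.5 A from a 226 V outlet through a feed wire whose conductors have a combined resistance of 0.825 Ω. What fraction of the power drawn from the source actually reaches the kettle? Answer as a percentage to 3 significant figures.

95.4 %

The feed wire carries the full 12.5 A.
P_line = I² R_line = (12.50)² × 0.825 = 128.9 W
P_source = V I = 226 × 12.50 = 2825 W; P_load = 2696 W
η = P_load / P_source = 2696 / 2825 = 0.9544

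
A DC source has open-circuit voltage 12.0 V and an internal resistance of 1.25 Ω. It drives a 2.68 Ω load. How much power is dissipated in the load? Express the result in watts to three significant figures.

25.0 W

With r and R in series, I = ε/(r+R); the load dissipates I²R.
I = ε / (r + R) = 12.0 / (1.25 + 2.68) = 3.053 A
P_load = I² R = (3.053)² × 2.68 = 24.99 W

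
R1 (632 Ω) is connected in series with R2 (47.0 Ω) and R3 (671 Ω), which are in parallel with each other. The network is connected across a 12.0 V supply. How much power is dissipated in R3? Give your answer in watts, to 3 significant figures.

0.000906 W

Reduce the parallel pair to R_p first; the network is then a simple series string.
R_p = (47.0×671)/(47.0+671) = 43.92 Ω
R_total = 632 + 43.92 = 675.9 Ω
I = V / R_total = 12.0 / 675.9 = 0.01775 A
Voltage across the parallel pair: V_p = I × R_p = 0.01775 × 43.92 = 0.7798 V
R3 sees V_p directly, so P = V_p² / R3.
P_R3 = (0.7798)² / 671 = 0.0009062 W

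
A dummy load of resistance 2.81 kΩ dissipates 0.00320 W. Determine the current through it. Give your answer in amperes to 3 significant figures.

Inverting the appropriate power form: I = √(P / R).
I = √(0.00320 / 2810) = 0.001067 A

0.00107 A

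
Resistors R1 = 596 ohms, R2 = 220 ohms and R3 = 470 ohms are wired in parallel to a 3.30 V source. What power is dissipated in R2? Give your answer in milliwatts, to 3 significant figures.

49.5 mW

Each parallel branch sees the full supply voltage, so P = V²/R applies directly to the target branch.
P_R2 = V² / R2 = (3.30)² / 220 Ω = 0.04950 W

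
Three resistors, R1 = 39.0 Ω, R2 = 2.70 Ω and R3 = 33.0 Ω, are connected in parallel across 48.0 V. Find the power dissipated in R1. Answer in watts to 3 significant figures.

The supply voltage appears across each parallel branch — just use P = V²/R1.
P_R1 = V² / R1 = (48.0)² / 39.0 Ω = 59.08 W

59.1 W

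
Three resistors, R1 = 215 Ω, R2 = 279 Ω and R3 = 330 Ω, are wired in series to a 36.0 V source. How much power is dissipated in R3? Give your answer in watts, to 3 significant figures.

0.630 W

Every series element carries the same I. Get I from the total resistance, then P = I² × R3.
R_total = 215 + 279 + 330 = 824.0 Ω
I = V / R_total = 36.0 / 824.0 = 0.04369 A
P_R3 = I² × R3 = (0.04369)² × 330 = 0.6299 W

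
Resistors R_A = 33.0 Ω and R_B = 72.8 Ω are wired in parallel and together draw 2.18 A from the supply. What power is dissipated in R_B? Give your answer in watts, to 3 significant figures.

Only the total current is stated, so first find the parallel equivalent to get the voltage across the combination.
1/R_eq = 1/33.0 + 1/72.8 ⇒ R_eq = 22.71 Ω
V = I_total × R_eq = 2.180 × 22.71 = 49.50 V
P_R_B = V² / R_B = (49.50)² / 72.8 = 33.66 W

33.7 W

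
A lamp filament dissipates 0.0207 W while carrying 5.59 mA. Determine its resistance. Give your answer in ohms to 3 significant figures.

Rearranging the power relation for the two known quantities gives R = P / I².
R = 0.0207 / (0.005590)² = 662.4 Ω

662 Ω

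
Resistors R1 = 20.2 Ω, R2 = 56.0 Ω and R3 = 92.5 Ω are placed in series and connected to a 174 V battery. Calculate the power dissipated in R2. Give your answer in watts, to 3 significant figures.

59.6 W

In a series string the same current flows through every resistor — find that current, then P = I²R for the one we want.
R_total = 20.2 + 56.0 + 92.5 = 168.7 Ω
I = V / R_total = 174 / 168.7 = 1.031 A
P_R2 = I² × R2 = (1.031)² × 56.0 = 59.57 W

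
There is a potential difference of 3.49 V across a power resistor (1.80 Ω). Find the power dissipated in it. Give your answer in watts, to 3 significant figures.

6.77 W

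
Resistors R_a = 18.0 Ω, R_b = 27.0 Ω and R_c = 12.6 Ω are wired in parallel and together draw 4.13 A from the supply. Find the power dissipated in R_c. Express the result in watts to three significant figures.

Parallel branches share V, not I — compute V via R_eq, then use V²/R for the target branch.
1/R_eq = 1/18.0 + 1/27.0 + 1/12.6 ⇒ R_eq = 5.815 Ω
V = I_total × R_eq = 4.130 × 5.815 = 24.02 V
P_R_c = V² / R_c = (24.02)² / 12.6 = 45.78 W

45.8 W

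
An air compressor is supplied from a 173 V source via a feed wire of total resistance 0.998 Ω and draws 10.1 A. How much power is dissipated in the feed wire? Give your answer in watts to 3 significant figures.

102 W

Line loss is just I²R for the cable — we know both I and R_line directly.
The feed wire carries the full 10.1 A.
P_line = I² R_line = (10.10)² × 0.998 = 101.8 W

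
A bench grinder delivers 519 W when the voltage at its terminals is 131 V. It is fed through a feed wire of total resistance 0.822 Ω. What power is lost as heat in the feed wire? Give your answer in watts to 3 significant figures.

12.9 W

Line loss is just I²R for the cable — we know both I and R_line directly.
I = P / V = 519 / 131 = 3.962 A through the feed wire.
P_line = I² R_line = (3.962)² × 0.822 = 12.90 W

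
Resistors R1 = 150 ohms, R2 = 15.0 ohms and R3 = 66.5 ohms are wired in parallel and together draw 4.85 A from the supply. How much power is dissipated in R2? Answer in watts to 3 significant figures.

Parallel branches share V, not I — compute V via R_eq, then use V²/R for the target branch.
1/R_eq = 1/150 + 1/15.0 + 1/66.5 ⇒ R_eq = 11.32 Ω
V = I_total × R_eq = 4.850 × 11.32 = 54.88 V
P_R2 = V² / R2 = (54.88)² / 15.0 = 200.8 W

201 W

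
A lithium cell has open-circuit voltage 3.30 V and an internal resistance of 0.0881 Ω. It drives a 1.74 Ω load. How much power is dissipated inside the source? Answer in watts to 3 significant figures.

r is in series with the load, so it carries the full circuit current — the loss in it is I²r.
I = ε / (r + R) = 3.30 / (0.0881 + 1.74) = 1.805 A
P_int = I² r = (1.805)² × 0.0881 = 0.2871 W

0.287 W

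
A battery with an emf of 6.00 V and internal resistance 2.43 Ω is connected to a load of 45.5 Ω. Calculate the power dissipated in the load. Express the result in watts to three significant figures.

With r and R in series, I = ε/(r+R); the load dissipates I²R.
I = ε / (r + R) = 6.00 / (2.43 + 45.5) = 0.1252 A
P_load = I² R = (0.1252)² × 45.5 = 0.7130 W

0.713 W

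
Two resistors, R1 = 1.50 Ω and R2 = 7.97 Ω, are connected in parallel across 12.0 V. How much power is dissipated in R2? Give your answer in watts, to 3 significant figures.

18.1 W

The supply voltage appears across each parallel branch — just use P = V²/R2.
P_R2 = V² / R2 = (12.0)² / 7.97 Ω = 18.07 W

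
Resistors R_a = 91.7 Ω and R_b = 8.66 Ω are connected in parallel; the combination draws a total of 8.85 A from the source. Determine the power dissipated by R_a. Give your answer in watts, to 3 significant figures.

53.5 W

Only the total current is stated, so first find the parallel equivalent to get the voltage across the combination.
1/R_eq = 1/91.7 + 1/8.66 ⇒ R_eq = 7.913 Ω
V = I_total × R_eq = 8.850 × 7.913 = 70.03 V
P_R_a = V² / R_a = (70.03)² / 91.7 = 53.48 W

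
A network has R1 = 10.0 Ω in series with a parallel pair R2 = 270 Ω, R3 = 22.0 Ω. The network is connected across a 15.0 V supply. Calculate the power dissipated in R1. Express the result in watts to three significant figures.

Reduce the parallel pair to R_p first; the network is then a simple series string.
R_p = (270×22.0)/(270+22.0) = 20.34 Ω
R_total = 10.0 + 20.34 = 30.34 Ω
I = V / R_total = 15.0 / 30.34 = 0.4944 A
All the current flows through R1; use P = I²R.
P_R1 = (0.4944)² × 10.0 = 2.444 W

2.44 W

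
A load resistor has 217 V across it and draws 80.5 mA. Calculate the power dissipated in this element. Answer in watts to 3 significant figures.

Since both terminal voltage and current are stated, P = V I gives the power in one step.
P = 217 V × 0.08050 A = 17.47 W

17.5 W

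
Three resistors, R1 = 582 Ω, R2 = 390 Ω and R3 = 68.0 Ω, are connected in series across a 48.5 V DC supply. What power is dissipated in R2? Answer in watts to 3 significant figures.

0.848 W

The current is common to all series resistors; compute it, then apply P = I²R for the target.
R_total = 582 + 390 + 68.0 = 1040 Ω
I = V / R_total = 48.5 / 1040 = 0.04663 A
P_R2 = I² × R2 = (0.04663)² × 390 = 0.8482 W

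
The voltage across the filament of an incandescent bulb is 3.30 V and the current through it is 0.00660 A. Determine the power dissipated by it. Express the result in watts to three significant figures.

Both the voltage across and the current through the element are known, so P = V I applies directly.
P = 3.30 V × 0.006600 A = 0.02178 W

0.0218 W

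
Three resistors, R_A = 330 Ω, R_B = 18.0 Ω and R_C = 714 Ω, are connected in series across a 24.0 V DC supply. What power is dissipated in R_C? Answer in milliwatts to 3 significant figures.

Series elements share the same current, so find I first, then use P = I²R.
R_total = 330 + 18.0 + 714 = 1062 Ω
I = V / R_total = 24.0 / 1062 = 0.02260 A
P_R_C = I² × R_C = (0.02260)² × 714 = 0.3646 W

365 mW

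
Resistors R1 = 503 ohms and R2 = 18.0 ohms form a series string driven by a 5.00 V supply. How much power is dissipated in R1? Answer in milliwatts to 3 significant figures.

Every series element carries the same I. Get I from the total resistance, then P = I² × R1.
R_total = 503 + 18.0 = 521.0 Ω
I = V / R_total = 5.00 / 521.0 = 0.009597 A
P_R1 = I² × R1 = (0.009597)² × 503 = 0.04633 W

46.3 mW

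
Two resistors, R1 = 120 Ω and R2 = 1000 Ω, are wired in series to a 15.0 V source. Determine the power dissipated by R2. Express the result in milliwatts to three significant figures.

Every series element carries the same I. Get I from the total resistance, then P = I² × R2.
R_total = 120 + 1000 = 1120 Ω
I = V / R_total = 15.0 / 1120 = 0.01339 A
P_R2 = I² × R2 = (0.01339)² × 1000 = 0.1794 W

179 mW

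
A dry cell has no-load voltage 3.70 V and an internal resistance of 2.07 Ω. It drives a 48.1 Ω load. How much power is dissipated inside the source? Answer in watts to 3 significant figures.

The source's internal resistance is just another series element carrying I; its dissipation is I²r.
I = ε / (r + R) = 3.70 / (2.07 + 48.1) = 0.07375 A
P_int = I² r = (0.07375)² × 2.07 = 0.01126 W

0.0113 W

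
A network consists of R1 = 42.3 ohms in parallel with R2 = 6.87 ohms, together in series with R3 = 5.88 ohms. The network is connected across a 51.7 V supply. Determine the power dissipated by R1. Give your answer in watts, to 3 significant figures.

First find R_p for the parallel pair, then treat R_p + R3 as a series loop.
R_p = (42.3×6.87)/(42.3+6.87) = 5.910 Ω
R_total = R_p + 5.88 = 5.910 + 5.88 = 11.79 Ω
I = V / R_total = 51.7 / 11.79 = 4.385 A
Voltage across the parallel pair: V_p = I × R_p = 4.385 × 5.910 = 25.92 V
R1 sits across V_p; its power is V_p²/R.
P_R1 = (25.92)² / 42.3 = 15.88 W

15.9 W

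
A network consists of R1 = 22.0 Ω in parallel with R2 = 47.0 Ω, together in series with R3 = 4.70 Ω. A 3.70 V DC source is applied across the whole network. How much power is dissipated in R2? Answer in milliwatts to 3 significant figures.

Reduce the parallel combination to a single R_p; the circuit then becomes R_p in series with the remaining resistor.
R_p = (22.0×47.0)/(22.0+47.0) = 14.99 Ω
R_total = R_p + 4.70 = 14.99 + 4.70 = 19.69 Ω
I = V / R_total = 3.70 / 19.69 = 0.1880 A
Voltage across the parallel pair: V_p = I × R_p = 0.1880 × 14.99 = 2.817 V
R2 has V_p across it, so P = V_p²/R2.
P_R2 = (2.817)² / 47.0 = 0.1688 W

169 mW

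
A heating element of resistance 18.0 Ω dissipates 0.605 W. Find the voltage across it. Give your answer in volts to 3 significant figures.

Rearranging the power relation for the two known quantities gives V = √(P R).
V = √(0.605 × 18.0) = 3.300 V

3.30 V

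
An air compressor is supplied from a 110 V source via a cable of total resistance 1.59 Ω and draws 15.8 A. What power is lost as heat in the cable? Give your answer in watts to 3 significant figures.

Line loss is just I²R for the cable — we know both I and R_line directly.
The cable carries the full 15.8 A.
P_line = I² R_line = (15.80)² × 1.59 = 396.9 W

397 W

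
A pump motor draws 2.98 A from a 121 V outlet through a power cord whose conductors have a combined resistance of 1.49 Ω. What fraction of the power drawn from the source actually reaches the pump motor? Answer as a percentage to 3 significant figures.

96.3 %

The power cord carries the full 2.98 A.
P_line = I² R_line = (2.980)² × 1.49 = 13.23 W
P_source = V I = 121 × 2.980 = 360.6 W; P_load = 347.3 W
η = P_load / P_source = 347.3 / 360.6 = 0.9633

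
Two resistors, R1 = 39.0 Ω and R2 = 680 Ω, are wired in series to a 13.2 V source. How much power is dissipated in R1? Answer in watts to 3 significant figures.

0.0131 W

Series elements share the same current, so find I first, then use P = I²R.
R_total = 39.0 + 680 = 719.0 Ω
I = V / R_total = 13.2 / 719.0 = 0.01836 A
P_R1 = I² × R1 = (0.01836)² × 39.0 = 0.01314 W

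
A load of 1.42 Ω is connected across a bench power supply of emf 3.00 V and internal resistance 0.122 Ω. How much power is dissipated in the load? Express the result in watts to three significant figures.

5.37 W

With r and R in series, I = ε/(r+R); the load dissipates I²R.
I = ε / (r + R) = 3.00 / (0.122 + 1.42) = 1.946 A
P_load = I² R = (1.946)² × 1.42 = 5.375 W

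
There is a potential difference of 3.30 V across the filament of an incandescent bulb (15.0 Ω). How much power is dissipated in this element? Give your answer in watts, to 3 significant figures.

Voltage and resistance are given, so P = V²/R is the one-step route.
P = (3.30 V)² / 15.0 Ω = 0.7260 W

0.726 W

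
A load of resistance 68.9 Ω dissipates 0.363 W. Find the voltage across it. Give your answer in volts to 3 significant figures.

5.00 V

The two known quantities fix the third via V = √(P R).
V = √(0.363 × 68.9) = 5.001 V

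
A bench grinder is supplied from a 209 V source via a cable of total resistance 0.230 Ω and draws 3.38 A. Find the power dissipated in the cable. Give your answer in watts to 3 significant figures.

2.63 W

Line loss is just I²R for the cable — we know both I and R_line directly.
The cable carries the full 3.38 A.
P_line = I² R_line = (3.380)² × 0.230 = 2.628 W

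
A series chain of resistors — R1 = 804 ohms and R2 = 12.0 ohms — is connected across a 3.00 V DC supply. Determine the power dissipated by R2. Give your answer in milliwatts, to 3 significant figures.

Since the resistors are in series they all carry the loop current I = V/R_total; the power in any one is I²R.
R_total = 804 + 12.0 = 816.0 Ω
I = V / R_total = 3.00 / 816.0 = 0.003676 A
P_R2 = I² × R2 = (0.003676)² × 12.0 = 0.0001622 W

0.162 mW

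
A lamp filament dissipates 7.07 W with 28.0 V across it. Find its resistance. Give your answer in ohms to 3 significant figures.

111 Ω

The two known quantities fix the third via R = V² / P.
R = (28.0)² / 7.07 = 110.9 Ω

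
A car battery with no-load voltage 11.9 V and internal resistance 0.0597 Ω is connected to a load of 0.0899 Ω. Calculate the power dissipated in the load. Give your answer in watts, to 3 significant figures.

569 W

Load and internal resistance form a series loop — compute the loop current, then the load power via I²R.
I = ε / (r + R) = 11.9 / (0.0597 + 0.0899) = 79.55 A
P_load = I² R = (79.55)² × 0.0899 = 568.8 W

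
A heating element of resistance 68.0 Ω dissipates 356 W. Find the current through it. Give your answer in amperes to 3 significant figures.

2.29 A

The two known quantities fix the third via I = √(P / R).
I = √(356 / 68.0) = 2.288 A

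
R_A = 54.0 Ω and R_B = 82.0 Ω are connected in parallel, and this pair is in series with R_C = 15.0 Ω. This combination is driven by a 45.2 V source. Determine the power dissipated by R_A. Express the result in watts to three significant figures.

17.7 W

Combine R_A and R_B into their parallel equivalent first, reducing the network to two series resistors.
R_p = (54.0×82.0)/(54.0+82.0) = 32.56 Ω
R_total = R_p + 15.0 = 32.56 + 15.0 = 47.56 Ω
I = V / R_total = 45.2 / 47.56 = 0.9504 A
Voltage across the parallel pair: V_p = I × R_p = 0.9504 × 32.56 = 30.94 V
R_A sits across V_p; its power is V_p²/R.
P_R_A = (30.94)² / 54.0 = 17.73 W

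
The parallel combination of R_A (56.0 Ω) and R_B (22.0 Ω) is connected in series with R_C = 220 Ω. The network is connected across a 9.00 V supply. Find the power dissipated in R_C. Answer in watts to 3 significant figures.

0.321 W

Reduce the parallel combination to a single R_p; the circuit then becomes R_p in series with the remaining resistor.
R_p = (56.0×22.0)/(56.0+22.0) = 15.79 Ω
R_total = R_p + 220 = 15.79 + 220 = 235.8 Ω
I = V / R_total = 9.00 / 235.8 = 0.03817 A
All the supply current flows through R_C; use P = I²R_C.
P_R_C = (0.03817)² × 220 = 0.3205 W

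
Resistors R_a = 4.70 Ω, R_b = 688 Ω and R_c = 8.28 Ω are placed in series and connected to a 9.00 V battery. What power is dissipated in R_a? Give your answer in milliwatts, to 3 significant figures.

Every series element carries the same I. Get I from the total resistance, then P = I² × R_a.
R_total = 4.70 + 688 + 8.28 = 701.0 Ω
I = V / R_total = 9.00 / 701.0 = 0.01284 A
P_R_a = I² × R_a = (0.01284)² × 4.70 = 0.0007748 W

0.775 mW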